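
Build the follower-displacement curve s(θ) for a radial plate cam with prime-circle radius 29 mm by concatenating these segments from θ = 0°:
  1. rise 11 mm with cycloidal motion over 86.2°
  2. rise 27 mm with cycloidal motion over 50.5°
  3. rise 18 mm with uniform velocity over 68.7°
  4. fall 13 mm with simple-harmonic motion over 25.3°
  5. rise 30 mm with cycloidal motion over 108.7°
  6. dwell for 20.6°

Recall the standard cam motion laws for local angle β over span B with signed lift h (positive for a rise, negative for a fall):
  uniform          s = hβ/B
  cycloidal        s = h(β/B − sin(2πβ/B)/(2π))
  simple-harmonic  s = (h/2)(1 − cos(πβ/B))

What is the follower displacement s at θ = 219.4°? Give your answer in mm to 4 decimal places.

seg 1 [0°–86.2°] cycloidal, h=11: full span → s += 11 → s = 11.0000
seg 2 [86.2°–136.7°] cycloidal, h=27: full span → s += 27 → s = 38.0000
seg 3 [136.7°–205.4°] uniform, h=18: full span → s += 18 → s = 56.0000
seg 4 [205.4°–230.7°] simple-harmonic, h=-13: θ=219.4° here. β=14, B=25.3. -13/2·(1 − cos(π·0.5534)) = -7.5845 → s = 48.4155

48.4155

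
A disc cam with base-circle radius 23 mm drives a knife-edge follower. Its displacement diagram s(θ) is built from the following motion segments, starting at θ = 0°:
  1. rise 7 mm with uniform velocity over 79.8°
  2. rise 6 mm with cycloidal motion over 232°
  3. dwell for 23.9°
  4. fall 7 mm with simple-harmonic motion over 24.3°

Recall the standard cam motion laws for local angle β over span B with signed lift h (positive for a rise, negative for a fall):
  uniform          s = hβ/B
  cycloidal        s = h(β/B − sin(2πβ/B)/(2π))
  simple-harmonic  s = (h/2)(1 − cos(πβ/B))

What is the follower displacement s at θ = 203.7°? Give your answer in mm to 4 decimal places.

seg 1 [0°–79.8°] uniform, h=7: full span → s += 7 → s = 7.0000
seg 2 [79.8°–311.8°] cycloidal, h=6: θ=203.7° here. β=123.9, B=232. 6·(0.5341 − sin(2π·0.5341)/(2π)) = 3.4071 → s = 10.4071

10.4071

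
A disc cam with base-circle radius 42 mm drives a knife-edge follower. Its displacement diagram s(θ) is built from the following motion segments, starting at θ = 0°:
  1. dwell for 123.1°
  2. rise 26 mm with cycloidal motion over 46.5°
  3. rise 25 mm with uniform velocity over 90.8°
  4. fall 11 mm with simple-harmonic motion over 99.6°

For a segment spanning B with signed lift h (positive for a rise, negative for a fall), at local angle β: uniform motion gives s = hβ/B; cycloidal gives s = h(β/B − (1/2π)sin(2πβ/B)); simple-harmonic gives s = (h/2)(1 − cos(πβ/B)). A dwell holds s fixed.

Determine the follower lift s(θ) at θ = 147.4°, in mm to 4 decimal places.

seg 1 [0°–123.1°] dwell: s stays 0.0000
seg 2 [123.1°–169.6°] cycloidal, h=26: θ=147.4° here. β=24.3, B=46.5. 26·(0.5226 − sin(2π·0.5226)/(2π)) = 14.1722 → s = 14.1722

14.1722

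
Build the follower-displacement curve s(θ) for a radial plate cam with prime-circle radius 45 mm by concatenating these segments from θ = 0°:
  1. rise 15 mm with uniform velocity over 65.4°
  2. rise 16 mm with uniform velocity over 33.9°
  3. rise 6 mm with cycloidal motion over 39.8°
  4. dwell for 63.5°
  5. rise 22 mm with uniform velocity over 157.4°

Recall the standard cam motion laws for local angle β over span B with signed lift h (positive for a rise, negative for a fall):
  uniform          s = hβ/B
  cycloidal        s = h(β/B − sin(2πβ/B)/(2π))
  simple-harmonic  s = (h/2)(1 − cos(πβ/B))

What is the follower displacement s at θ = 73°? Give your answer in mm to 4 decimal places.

seg 1 [0°–65.4°] uniform, h=15: full span → s += 15 → s = 15.0000
seg 2 [65.4°–99.3°] uniform, h=16: θ=73° here. β=7.6, B=33.9. 16·7.6/33.9 = 3.5870 → s = 18.5870

18.5870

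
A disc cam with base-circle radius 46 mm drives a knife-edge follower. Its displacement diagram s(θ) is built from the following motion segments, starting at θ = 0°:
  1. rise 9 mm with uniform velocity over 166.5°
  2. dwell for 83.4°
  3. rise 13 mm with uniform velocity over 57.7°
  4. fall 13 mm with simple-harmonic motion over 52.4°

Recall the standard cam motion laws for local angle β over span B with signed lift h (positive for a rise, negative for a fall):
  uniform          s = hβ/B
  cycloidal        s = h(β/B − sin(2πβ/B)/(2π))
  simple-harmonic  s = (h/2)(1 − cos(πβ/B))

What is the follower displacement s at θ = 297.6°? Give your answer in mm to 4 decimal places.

seg 1 [0°–166.5°] uniform, h=9: full span → s += 9 → s = 9.0000
seg 2 [166.5°–249.9°] dwell: s stays 9.0000
seg 3 [249.9°–307.6°] uniform, h=13: θ=297.6° here. β=47.7, B=57.7. 13·47.7/57.7 = 10.7470 → s = 19.7470

19.7470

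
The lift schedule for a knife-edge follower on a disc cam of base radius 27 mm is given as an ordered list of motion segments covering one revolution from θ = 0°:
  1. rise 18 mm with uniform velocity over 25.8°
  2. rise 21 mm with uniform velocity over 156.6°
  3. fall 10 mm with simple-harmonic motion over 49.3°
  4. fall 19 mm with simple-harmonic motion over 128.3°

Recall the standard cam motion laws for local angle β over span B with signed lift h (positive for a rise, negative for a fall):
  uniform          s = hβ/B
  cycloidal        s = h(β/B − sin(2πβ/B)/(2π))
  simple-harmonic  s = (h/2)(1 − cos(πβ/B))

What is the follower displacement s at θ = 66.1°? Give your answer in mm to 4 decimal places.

seg 1 [0°–25.8°] uniform, h=18: full span → s += 18 → s = 18.0000
seg 2 [25.8°–182.4°] uniform, h=21: θ=66.1° here. β=40.3, B=156.6. 21·40.3/156.6 = 5.4042 → s = 23.4042

23.4042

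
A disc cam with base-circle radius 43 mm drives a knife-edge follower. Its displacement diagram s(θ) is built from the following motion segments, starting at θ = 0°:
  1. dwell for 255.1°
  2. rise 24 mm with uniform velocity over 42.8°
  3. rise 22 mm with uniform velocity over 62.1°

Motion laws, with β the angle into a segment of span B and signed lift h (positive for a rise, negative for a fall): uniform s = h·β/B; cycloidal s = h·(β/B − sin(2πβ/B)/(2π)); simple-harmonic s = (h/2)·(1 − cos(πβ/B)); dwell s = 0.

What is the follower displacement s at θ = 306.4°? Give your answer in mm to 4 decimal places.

seg 1 [0°–255.1°] dwell: s stays 0.0000
seg 2 [255.1°–297.9°] uniform, h=24: full span → s += 24 → s = 24.0000
seg 3 [297.9°–360°] uniform, h=22: θ=306.4° here. β=8.5, B=62.1. 22·8.5/62.1 = 3.0113 → s = 27.0113

27.0113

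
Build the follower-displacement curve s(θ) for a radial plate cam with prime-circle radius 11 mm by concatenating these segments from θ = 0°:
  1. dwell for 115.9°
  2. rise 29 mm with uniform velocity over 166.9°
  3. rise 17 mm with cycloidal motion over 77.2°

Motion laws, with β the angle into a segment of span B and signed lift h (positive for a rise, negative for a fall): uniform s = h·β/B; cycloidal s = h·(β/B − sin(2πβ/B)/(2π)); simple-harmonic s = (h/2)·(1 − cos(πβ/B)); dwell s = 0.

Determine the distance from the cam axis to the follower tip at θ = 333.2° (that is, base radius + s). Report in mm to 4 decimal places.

seg 1 [0°–115.9°] dwell: s stays 0.0000
seg 2 [115.9°–282.8°] uniform, h=29: full span → s += 29 → s = 29.0000
seg 3 [282.8°–360°] cycloidal, h=17: θ=333.2° here. β=50.4, B=77.2. 17·(0.6528 − sin(2π·0.6528)/(2π)) = 13.3155 → s = 42.3155
radial distance = base radius + s = 11 + 42.3155 = 53.3155

53.3155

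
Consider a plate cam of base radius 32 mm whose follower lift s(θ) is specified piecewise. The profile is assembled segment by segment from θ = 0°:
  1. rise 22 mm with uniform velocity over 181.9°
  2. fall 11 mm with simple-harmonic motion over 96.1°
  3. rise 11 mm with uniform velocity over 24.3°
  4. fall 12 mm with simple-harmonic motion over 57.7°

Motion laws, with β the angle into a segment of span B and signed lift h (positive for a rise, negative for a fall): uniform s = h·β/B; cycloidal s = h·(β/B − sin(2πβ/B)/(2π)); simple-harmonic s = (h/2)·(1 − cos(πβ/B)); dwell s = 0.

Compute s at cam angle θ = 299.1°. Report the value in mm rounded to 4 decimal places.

seg 1 [0°–181.9°] uniform, h=22: full span → s += 22 → s = 22.0000
seg 2 [181.9°–278°] simple-harmonic, h=-11: full span → s += -11 → s = 11.0000
seg 3 [278°–302.3°] uniform, h=11: θ=299.1° here. β=21.1, B=24.3. 11·21.1/24.3 = 9.5514 → s = 20.5514

20.5514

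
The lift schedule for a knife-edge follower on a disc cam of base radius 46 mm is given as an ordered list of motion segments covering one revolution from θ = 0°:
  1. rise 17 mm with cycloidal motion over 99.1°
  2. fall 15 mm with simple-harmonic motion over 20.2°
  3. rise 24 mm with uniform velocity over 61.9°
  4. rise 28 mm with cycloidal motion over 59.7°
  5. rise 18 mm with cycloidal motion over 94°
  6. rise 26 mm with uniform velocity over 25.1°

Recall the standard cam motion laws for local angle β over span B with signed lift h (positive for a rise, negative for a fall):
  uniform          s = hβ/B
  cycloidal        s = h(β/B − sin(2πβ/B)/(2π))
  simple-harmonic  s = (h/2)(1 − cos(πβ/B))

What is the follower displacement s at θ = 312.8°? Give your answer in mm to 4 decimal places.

seg 1 [0°–99.1°] cycloidal, h=17: full span → s += 17 → s = 17.0000
seg 2 [99.1°–119.3°] simple-harmonic, h=-15: full span → s += -15 → s = 2.0000
seg 3 [119.3°–181.2°] uniform, h=24: full span → s += 24 → s = 26.0000
seg 4 [181.2°–240.9°] cycloidal, h=28: full span → s += 28 → s = 54.0000
seg 5 [240.9°–334.9°] cycloidal, h=18: θ=312.8° here. β=71.9, B=94. 18·(0.7649 − sin(2π·0.7649)/(2π)) = 16.6203 → s = 70.6203

70.6203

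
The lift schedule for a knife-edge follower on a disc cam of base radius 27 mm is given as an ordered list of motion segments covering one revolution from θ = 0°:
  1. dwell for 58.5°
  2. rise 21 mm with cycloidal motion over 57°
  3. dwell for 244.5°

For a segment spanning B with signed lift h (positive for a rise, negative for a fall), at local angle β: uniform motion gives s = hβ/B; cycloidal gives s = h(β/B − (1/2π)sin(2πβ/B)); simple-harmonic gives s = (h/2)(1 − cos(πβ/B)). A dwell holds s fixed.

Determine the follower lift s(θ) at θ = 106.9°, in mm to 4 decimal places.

seg 1 [0°–58.5°] dwell: s stays 0.0000
seg 2 [58.5°–115.5°] cycloidal, h=21: θ=106.9° here. β=48.4, B=57. 21·(0.8491 − sin(2π·0.8491)/(2π)) = 20.5463 → s = 20.5463

20.5463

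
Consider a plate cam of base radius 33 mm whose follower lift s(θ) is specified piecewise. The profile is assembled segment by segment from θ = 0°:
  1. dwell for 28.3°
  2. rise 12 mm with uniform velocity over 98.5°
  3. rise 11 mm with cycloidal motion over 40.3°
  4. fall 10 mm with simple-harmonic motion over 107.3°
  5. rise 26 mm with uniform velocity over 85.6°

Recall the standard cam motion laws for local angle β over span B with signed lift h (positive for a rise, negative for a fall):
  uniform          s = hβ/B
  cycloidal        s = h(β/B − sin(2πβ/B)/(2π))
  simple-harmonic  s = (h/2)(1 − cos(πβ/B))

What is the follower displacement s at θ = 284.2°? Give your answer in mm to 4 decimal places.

seg 1 [0°–28.3°] dwell: s stays 0.0000
seg 2 [28.3°–126.8°] uniform, h=12: full span → s += 12 → s = 12.0000
seg 3 [126.8°–167.1°] cycloidal, h=11: full span → s += 11 → s = 23.0000
seg 4 [167.1°–274.4°] simple-harmonic, h=-10: full span → s += -10 → s = 13.0000
seg 5 [274.4°–360°] uniform, h=26: θ=284.2° here. β=9.8, B=85.6. 26·9.8/85.6 = 2.9766 → s = 15.9766

15.9766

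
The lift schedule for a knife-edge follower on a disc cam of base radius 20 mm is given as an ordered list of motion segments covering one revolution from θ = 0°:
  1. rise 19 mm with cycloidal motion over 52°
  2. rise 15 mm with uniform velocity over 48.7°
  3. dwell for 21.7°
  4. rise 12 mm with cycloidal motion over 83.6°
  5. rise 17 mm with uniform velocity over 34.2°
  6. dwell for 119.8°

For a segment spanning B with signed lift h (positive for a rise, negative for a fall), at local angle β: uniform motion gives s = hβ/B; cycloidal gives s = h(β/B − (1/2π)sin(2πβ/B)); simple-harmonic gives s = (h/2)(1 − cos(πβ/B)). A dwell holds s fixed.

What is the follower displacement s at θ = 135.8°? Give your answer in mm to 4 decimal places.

seg 1 [0°–52°] cycloidal, h=19: full span → s += 19 → s = 19.0000
seg 2 [52°–100.7°] uniform, h=15: full span → s += 15 → s = 34.0000
seg 3 [100.7°–122.4°] dwell: s stays 34.0000
seg 4 [122.4°–206°] cycloidal, h=12: θ=135.8° here. β=13.4, B=83.6. 12·(0.1603 − sin(2π·0.1603)/(2π)) = 0.3091 → s = 34.3091

34.3091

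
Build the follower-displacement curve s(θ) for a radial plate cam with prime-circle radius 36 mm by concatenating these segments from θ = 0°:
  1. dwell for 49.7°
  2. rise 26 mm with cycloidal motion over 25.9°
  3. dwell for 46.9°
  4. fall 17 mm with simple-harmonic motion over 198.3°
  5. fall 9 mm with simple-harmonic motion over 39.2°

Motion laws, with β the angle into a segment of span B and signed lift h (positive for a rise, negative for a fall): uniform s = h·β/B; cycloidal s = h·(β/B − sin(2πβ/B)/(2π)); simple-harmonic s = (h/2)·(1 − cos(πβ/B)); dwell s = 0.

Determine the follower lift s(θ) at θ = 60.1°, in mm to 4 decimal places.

seg 1 [0°–49.7°] dwell: s stays 0.0000
seg 2 [49.7°–75.6°] cycloidal, h=26: θ=60.1° here. β=10.4, B=25.9. 26·(0.4015 − sin(2π·0.4015)/(2π)) = 8.0405 → s = 8.0405

8.0405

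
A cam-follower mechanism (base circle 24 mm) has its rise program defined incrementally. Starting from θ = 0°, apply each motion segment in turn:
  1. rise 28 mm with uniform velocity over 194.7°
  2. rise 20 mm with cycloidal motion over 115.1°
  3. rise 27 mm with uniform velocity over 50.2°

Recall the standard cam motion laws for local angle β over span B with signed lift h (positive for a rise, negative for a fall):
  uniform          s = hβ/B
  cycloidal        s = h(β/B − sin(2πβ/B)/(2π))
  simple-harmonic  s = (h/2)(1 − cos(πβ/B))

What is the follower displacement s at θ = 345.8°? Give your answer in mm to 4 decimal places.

seg 1 [0°–194.7°] uniform, h=28: full span → s += 28 → s = 28.0000
seg 2 [194.7°–309.8°] cycloidal, h=20: full span → s += 20 → s = 48.0000
seg 3 [309.8°–360°] uniform, h=27: θ=345.8° here. β=36, B=50.2. 27·36/50.2 = 19.3625 → s = 67.3625

67.3625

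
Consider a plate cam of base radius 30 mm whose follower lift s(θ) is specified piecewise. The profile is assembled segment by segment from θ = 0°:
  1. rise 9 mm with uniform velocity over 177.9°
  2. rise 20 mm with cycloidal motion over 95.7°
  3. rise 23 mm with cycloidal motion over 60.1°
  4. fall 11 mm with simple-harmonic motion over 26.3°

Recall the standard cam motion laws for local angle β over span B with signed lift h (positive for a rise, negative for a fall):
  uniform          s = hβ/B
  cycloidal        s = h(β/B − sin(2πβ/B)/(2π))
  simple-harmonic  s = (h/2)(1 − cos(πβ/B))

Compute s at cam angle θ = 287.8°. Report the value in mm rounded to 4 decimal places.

seg 1 [0°–177.9°] uniform, h=9: full span → s += 9 → s = 9.0000
seg 2 [177.9°–273.6°] cycloidal, h=20: full span → s += 20 → s = 29.0000
seg 3 [273.6°–333.7°] cycloidal, h=23: θ=287.8° here. β=14.2, B=60.1. 23·(0.2363 − sin(2π·0.2363)/(2π)) = 1.7873 → s = 30.7873

30.7873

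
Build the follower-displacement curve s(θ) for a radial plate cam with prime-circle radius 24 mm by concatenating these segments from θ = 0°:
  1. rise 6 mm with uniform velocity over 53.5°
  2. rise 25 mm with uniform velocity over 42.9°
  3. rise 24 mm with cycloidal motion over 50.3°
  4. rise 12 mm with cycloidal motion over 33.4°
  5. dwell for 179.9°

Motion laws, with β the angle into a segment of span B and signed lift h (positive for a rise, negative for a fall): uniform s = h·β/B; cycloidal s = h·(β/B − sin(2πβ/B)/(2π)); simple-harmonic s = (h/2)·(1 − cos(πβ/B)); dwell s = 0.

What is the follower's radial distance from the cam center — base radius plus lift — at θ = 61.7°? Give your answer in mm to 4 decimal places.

seg 1 [0°–53.5°] uniform, h=6: full span → s += 6 → s = 6.0000
seg 2 [53.5°–96.4°] uniform, h=25: θ=61.7° here. β=8.2, B=42.9. 25·8.2/42.9 = 4.7786 → s = 10.7786
radial distance = base radius + s = 24 + 10.7786 = 34.7786

34.7786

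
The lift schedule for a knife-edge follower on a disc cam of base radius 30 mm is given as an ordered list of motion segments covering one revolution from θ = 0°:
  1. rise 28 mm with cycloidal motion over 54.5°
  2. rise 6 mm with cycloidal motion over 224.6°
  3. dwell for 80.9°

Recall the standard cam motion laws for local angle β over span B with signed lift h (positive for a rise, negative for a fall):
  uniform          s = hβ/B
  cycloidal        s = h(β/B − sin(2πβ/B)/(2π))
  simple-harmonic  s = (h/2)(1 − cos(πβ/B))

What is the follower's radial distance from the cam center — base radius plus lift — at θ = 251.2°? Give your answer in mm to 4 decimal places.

seg 1 [0°–54.5°] cycloidal, h=28: full span → s += 28 → s = 28.0000
seg 2 [54.5°–279.1°] cycloidal, h=6: θ=251.2° here. β=196.7, B=224.6. 6·(0.8758 − sin(2π·0.8758)/(2π)) = 5.9266 → s = 33.9266
radial distance = base radius + s = 30 + 33.9266 = 63.9266

63.9266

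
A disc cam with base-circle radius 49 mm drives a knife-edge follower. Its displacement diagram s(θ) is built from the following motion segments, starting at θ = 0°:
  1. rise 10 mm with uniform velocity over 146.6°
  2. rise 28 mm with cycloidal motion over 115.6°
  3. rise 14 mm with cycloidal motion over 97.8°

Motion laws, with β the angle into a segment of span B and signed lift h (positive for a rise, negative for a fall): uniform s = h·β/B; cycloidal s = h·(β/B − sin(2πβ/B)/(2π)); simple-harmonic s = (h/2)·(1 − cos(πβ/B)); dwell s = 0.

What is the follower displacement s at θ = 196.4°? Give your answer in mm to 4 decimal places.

seg 1 [0°–146.6°] uniform, h=10: full span → s += 10 → s = 10.0000
seg 2 [146.6°–262.2°] cycloidal, h=28: θ=196.4° here. β=49.8, B=115.6. 28·(0.4308 − sin(2π·0.4308)/(2π)) = 10.1851 → s = 20.1851

20.1851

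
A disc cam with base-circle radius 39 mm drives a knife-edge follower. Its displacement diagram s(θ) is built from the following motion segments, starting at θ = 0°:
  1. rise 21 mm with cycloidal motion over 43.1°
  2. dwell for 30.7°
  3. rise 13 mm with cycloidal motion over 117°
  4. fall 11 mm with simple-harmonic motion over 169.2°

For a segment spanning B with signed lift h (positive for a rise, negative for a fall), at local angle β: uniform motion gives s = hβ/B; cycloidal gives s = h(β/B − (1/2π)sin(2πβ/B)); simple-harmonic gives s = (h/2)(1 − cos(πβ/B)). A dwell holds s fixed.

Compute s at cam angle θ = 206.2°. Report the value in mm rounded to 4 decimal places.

seg 1 [0°–43.1°] cycloidal, h=21: full span → s += 21 → s = 21.0000
seg 2 [43.1°–73.8°] dwell: s stays 21.0000
seg 3 [73.8°–190.8°] cycloidal, h=13: full span → s += 13 → s = 34.0000
seg 4 [190.8°–360°] simple-harmonic, h=-11: θ=206.2° here. β=15.4, B=169.2. -11/2·(1 − cos(π·0.0910)) = -0.2233 → s = 33.7767

33.7767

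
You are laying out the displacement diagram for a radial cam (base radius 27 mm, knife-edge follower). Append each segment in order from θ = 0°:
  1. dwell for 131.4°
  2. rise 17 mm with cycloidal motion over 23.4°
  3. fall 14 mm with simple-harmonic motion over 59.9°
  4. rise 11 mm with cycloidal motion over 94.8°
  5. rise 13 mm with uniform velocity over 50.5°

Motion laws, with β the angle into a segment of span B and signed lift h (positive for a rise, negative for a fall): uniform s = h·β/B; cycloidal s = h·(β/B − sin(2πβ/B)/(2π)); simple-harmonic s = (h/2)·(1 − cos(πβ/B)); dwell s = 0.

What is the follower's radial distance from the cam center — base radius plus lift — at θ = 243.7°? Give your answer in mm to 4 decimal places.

seg 1 [0°–131.4°] dwell: s stays 0.0000
seg 2 [131.4°–154.8°] cycloidal, h=17: full span → s += 17 → s = 17.0000
seg 3 [154.8°–214.7°] simple-harmonic, h=-14: full span → s += -14 → s = 3.0000
seg 4 [214.7°–309.5°] cycloidal, h=11: θ=243.7° here. β=29, B=94.8. 11·(0.3059 − sin(2π·0.3059)/(2π)) = 1.7212 → s = 4.7212
radial distance = base radius + s = 27 + 4.7212 = 31.7212

31.7212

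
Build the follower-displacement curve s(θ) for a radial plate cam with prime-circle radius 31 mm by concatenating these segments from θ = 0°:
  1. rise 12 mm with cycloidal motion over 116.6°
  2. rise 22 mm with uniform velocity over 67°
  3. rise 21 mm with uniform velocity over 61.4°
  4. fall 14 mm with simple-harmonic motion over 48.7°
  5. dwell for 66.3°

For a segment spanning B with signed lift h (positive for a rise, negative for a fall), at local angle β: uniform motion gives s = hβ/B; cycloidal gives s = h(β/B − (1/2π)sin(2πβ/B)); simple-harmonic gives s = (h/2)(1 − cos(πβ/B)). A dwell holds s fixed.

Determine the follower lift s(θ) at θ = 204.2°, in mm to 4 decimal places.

seg 1 [0°–116.6°] cycloidal, h=12: full span → s += 12 → s = 12.0000
seg 2 [116.6°–183.6°] uniform, h=22: full span → s += 22 → s = 34.0000
seg 3 [183.6°–245°] uniform, h=21: θ=204.2° here. β=20.6, B=61.4. 21·20.6/61.4 = 7.0456 → s = 41.0456

41.0456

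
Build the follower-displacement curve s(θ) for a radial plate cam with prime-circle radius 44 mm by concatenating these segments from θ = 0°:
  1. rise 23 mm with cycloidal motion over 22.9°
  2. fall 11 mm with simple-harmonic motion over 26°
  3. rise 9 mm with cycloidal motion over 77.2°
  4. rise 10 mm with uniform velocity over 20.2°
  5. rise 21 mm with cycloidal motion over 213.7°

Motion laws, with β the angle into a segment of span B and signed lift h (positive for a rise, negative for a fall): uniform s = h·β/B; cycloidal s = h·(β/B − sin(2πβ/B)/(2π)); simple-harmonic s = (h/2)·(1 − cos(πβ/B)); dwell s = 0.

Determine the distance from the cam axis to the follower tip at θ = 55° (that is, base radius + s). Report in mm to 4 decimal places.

seg 1 [0°–22.9°] cycloidal, h=23: full span → s += 23 → s = 23.0000
seg 2 [22.9°–48.9°] simple-harmonic, h=-11: full span → s += -11 → s = 12.0000
seg 3 [48.9°–126.1°] cycloidal, h=9: θ=55° here. β=6.1, B=77.2. 9·(0.0790 − sin(2π·0.0790)/(2π)) = 0.0289 → s = 12.0289
radial distance = base radius + s = 44 + 12.0289 = 56.0289

56.0289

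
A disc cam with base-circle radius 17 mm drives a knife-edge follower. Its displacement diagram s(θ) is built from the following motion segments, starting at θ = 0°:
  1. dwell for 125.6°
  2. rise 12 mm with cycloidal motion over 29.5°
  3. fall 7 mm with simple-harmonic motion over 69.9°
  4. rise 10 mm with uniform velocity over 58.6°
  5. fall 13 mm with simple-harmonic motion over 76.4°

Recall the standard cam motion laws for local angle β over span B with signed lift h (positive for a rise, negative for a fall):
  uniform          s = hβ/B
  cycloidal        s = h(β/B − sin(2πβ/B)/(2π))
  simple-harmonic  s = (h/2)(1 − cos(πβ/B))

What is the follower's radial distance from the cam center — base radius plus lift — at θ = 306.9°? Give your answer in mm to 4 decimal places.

seg 1 [0°–125.6°] dwell: s stays 0.0000
seg 2 [125.6°–155.1°] cycloidal, h=12: full span → s += 12 → s = 12.0000
seg 3 [155.1°–225°] simple-harmonic, h=-7: full span → s += -7 → s = 5.0000
seg 4 [225°–283.6°] uniform, h=10: full span → s += 10 → s = 15.0000
seg 5 [283.6°–360°] simple-harmonic, h=-13: θ=306.9° here. β=23.3, B=76.4. -13/2·(1 − cos(π·0.3050)) = -2.7620 → s = 12.2380
radial distance = base radius + s = 17 + 12.2380 = 29.2380

29.2380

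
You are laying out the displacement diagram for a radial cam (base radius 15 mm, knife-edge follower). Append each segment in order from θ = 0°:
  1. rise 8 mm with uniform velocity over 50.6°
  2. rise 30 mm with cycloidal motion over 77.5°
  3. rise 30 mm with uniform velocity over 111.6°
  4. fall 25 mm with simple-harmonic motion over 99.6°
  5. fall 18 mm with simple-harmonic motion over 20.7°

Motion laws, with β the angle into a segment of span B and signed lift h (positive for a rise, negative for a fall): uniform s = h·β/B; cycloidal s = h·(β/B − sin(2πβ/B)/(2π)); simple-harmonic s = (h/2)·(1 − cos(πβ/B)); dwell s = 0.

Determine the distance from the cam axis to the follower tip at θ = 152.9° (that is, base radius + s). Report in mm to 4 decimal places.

seg 1 [0°–50.6°] uniform, h=8: full span → s += 8 → s = 8.0000
seg 2 [50.6°–128.1°] cycloidal, h=30: full span → s += 30 → s = 38.0000
seg 3 [128.1°–239.7°] uniform, h=30: θ=152.9° here. β=24.8, B=111.6. 30·24.8/111.6 = 6.6667 → s = 44.6667
radial distance = base radius + s = 15 + 44.6667 = 59.6667

59.6667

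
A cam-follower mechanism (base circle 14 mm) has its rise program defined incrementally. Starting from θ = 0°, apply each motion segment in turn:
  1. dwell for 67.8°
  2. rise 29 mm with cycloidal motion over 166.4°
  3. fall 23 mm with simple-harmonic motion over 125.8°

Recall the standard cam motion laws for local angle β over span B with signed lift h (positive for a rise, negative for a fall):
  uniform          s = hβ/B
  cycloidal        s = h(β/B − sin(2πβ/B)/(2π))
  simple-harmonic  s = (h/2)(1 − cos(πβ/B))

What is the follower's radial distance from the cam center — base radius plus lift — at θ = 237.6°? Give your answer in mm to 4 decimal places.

seg 1 [0°–67.8°] dwell: s stays 0.0000
seg 2 [67.8°–234.2°] cycloidal, h=29: full span → s += 29 → s = 29.0000
seg 3 [234.2°–360°] simple-harmonic, h=-23: θ=237.6° here. β=3.4, B=125.8. -23/2·(1 − cos(π·0.0270)) = -0.0414 → s = 28.9586
radial distance = base radius + s = 14 + 28.9586 = 42.9586

42.9586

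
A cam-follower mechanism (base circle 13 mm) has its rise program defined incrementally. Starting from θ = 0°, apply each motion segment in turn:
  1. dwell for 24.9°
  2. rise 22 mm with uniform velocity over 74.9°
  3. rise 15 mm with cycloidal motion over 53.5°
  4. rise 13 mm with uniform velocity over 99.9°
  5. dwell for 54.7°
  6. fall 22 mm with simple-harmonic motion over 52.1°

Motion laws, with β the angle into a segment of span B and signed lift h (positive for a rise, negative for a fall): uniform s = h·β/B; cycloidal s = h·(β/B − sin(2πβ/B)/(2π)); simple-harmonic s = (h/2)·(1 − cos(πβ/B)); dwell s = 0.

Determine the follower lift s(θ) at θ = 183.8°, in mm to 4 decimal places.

seg 1 [0°–24.9°] dwell: s stays 0.0000
seg 2 [24.9°–99.8°] uniform, h=22: full span → s += 22 → s = 22.0000
seg 3 [99.8°–153.3°] cycloidal, h=15: full span → s += 15 → s = 37.0000
seg 4 [153.3°–253.2°] uniform, h=13: θ=183.8° here. β=30.5, B=99.9. 13·30.5/99.9 = 3.9690 → s = 40.9690

40.9690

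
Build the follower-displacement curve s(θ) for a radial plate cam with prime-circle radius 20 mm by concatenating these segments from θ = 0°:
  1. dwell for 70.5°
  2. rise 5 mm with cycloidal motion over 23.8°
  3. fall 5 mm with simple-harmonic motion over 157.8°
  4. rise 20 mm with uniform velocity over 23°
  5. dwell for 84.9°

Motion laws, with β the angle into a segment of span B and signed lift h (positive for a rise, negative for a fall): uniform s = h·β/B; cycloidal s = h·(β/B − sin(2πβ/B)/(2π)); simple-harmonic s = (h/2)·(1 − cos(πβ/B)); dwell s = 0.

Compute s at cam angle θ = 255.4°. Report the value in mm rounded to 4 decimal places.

seg 1 [0°–70.5°] dwell: s stays 0.0000
seg 2 [70.5°–94.3°] cycloidal, h=5: full span → s += 5 → s = 5.0000
seg 3 [94.3°–252.1°] simple-harmonic, h=-5: full span → s += -5 → s = 0.0000
seg 4 [252.1°–275.1°] uniform, h=20: θ=255.4° here. β=3.3, B=23. 20·3.3/23 = 2.8696 → s = 2.8696

2.8696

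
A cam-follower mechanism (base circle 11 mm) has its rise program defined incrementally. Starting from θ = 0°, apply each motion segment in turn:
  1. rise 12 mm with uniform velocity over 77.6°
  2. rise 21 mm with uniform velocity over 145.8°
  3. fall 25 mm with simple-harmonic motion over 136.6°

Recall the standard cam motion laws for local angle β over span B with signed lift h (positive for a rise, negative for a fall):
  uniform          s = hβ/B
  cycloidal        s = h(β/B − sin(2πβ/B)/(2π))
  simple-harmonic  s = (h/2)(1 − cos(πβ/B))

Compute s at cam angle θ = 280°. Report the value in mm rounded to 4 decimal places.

seg 1 [0°–77.6°] uniform, h=12: full span → s += 12 → s = 12.0000
seg 2 [77.6°–223.4°] uniform, h=21: full span → s += 21 → s = 33.0000
seg 3 [223.4°–360°] simple-harmonic, h=-25: θ=280° here. β=56.6, B=136.6. -25/2·(1 − cos(π·0.4143)) = -9.1769 → s = 23.8231

23.8231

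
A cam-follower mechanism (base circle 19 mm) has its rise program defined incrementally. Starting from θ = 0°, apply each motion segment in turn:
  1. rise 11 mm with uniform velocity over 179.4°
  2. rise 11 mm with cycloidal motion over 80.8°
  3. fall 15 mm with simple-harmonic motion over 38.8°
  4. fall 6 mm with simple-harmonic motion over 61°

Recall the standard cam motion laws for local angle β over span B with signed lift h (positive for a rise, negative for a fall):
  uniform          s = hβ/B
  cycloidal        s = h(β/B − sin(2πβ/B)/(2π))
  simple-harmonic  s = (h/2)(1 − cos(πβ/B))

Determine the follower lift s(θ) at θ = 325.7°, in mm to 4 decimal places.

seg 1 [0°–179.4°] uniform, h=11: full span → s += 11 → s = 11.0000
seg 2 [179.4°–260.2°] cycloidal, h=11: full span → s += 11 → s = 22.0000
seg 3 [260.2°–299°] simple-harmonic, h=-15: full span → s += -15 → s = 7.0000
seg 4 [299°–360°] simple-harmonic, h=-6: θ=325.7° here. β=26.7, B=61. -6/2·(1 − cos(π·0.4377)) = -2.4166 → s = 4.5834

4.5834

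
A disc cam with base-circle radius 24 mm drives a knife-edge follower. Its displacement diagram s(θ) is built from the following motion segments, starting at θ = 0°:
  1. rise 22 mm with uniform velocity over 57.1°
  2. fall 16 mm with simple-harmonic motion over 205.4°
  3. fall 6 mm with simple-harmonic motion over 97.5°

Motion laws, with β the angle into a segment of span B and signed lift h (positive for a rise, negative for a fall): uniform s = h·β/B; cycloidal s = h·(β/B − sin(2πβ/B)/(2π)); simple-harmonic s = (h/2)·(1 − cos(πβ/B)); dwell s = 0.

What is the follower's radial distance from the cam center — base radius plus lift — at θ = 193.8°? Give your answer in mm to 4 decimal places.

seg 1 [0°–57.1°] uniform, h=22: full span → s += 22 → s = 22.0000
seg 2 [57.1°–262.5°] simple-harmonic, h=-16: θ=193.8° here. β=136.7, B=205.4. -16/2·(1 − cos(π·0.6655)) = -11.9752 → s = 10.0248
radial distance = base radius + s = 24 + 10.0248 = 34.0248

34.0248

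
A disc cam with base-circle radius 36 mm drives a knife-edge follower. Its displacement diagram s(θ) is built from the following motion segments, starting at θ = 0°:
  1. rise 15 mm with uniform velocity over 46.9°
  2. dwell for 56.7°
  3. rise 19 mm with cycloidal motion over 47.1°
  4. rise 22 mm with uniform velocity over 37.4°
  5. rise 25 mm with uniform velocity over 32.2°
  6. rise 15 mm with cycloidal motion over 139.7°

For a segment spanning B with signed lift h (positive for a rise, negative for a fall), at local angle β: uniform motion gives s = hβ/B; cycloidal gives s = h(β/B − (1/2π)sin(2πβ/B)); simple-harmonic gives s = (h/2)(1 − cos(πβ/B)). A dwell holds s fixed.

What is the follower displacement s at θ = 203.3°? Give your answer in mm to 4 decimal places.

seg 1 [0°–46.9°] uniform, h=15: full span → s += 15 → s = 15.0000
seg 2 [46.9°–103.6°] dwell: s stays 15.0000
seg 3 [103.6°–150.7°] cycloidal, h=19: full span → s += 19 → s = 34.0000
seg 4 [150.7°–188.1°] uniform, h=22: full span → s += 22 → s = 56.0000
seg 5 [188.1°–220.3°] uniform, h=25: θ=203.3° here. β=15.2, B=32.2. 25·15.2/32.2 = 11.8012 → s = 67.8012

67.8012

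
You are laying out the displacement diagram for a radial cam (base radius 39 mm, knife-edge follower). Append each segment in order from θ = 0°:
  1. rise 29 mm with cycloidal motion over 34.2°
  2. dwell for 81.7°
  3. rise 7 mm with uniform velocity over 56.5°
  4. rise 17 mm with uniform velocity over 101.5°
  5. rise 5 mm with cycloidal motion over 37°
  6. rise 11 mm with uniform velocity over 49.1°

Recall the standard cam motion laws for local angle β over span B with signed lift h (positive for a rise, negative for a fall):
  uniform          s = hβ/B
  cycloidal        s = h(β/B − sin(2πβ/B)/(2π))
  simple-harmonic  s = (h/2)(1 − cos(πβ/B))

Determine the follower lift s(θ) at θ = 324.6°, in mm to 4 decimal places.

seg 1 [0°–34.2°] cycloidal, h=29: full span → s += 29 → s = 29.0000
seg 2 [34.2°–115.9°] dwell: s stays 29.0000
seg 3 [115.9°–172.4°] uniform, h=7: full span → s += 7 → s = 36.0000
seg 4 [172.4°–273.9°] uniform, h=17: full span → s += 17 → s = 53.0000
seg 5 [273.9°–310.9°] cycloidal, h=5: full span → s += 5 → s = 58.0000
seg 6 [310.9°–360°] uniform, h=11: θ=324.6° here. β=13.7, B=49.1. 11·13.7/49.1 = 3.0692 → s = 61.0692

61.0692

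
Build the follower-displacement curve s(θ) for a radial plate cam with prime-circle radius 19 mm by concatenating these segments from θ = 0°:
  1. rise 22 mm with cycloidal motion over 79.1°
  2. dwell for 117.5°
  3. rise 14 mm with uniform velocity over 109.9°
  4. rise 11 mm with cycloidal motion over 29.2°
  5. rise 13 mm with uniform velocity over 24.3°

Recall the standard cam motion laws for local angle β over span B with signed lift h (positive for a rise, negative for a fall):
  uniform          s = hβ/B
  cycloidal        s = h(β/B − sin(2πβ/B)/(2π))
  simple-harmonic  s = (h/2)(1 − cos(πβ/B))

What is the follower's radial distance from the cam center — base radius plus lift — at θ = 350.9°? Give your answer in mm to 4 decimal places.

seg 1 [0°–79.1°] cycloidal, h=22: full span → s += 22 → s = 22.0000
seg 2 [79.1°–196.6°] dwell: s stays 22.0000
seg 3 [196.6°–306.5°] uniform, h=14: full span → s += 14 → s = 36.0000
seg 4 [306.5°–335.7°] cycloidal, h=11: full span → s += 11 → s = 47.0000
seg 5 [335.7°–360°] uniform, h=13: θ=350.9° here. β=15.2, B=24.3. 13·15.2/24.3 = 8.1317 → s = 55.1317
radial distance = base radius + s = 19 + 55.1317 = 74.1317

74.1317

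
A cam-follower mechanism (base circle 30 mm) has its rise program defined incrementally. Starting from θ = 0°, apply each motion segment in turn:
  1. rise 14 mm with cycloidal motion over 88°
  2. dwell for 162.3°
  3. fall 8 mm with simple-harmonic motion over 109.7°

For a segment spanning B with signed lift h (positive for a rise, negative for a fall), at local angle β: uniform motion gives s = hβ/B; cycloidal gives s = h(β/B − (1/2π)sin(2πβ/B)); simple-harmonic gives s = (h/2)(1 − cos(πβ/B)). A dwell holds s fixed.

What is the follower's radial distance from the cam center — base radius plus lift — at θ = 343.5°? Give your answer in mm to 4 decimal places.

seg 1 [0°–88°] cycloidal, h=14: full span → s += 14 → s = 14.0000
seg 2 [88°–250.3°] dwell: s stays 14.0000
seg 3 [250.3°–360°] simple-harmonic, h=-8: θ=343.5° here. β=93.2, B=109.7. -8/2·(1 − cos(π·0.8496)) = -7.5617 → s = 6.4383
radial distance = base radius + s = 30 + 6.4383 = 36.4383

36.4383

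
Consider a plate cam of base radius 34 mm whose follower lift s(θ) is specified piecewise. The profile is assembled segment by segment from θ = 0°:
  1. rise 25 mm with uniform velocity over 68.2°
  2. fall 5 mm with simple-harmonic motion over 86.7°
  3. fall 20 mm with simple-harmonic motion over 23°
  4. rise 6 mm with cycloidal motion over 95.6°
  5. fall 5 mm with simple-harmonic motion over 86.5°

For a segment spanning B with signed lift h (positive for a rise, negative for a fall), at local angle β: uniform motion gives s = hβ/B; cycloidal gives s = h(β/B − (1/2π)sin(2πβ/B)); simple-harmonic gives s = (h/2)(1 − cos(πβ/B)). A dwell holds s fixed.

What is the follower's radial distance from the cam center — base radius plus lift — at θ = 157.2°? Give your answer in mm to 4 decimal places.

seg 1 [0°–68.2°] uniform, h=25: full span → s += 25 → s = 25.0000
seg 2 [68.2°–154.9°] simple-harmonic, h=-5: full span → s += -5 → s = 20.0000
seg 3 [154.9°–177.9°] simple-harmonic, h=-20: θ=157.2° here. β=2.3, B=23. -20/2·(1 − cos(π·0.1000)) = -0.4894 → s = 19.5106
radial distance = base radius + s = 34 + 19.5106 = 53.5106

53.5106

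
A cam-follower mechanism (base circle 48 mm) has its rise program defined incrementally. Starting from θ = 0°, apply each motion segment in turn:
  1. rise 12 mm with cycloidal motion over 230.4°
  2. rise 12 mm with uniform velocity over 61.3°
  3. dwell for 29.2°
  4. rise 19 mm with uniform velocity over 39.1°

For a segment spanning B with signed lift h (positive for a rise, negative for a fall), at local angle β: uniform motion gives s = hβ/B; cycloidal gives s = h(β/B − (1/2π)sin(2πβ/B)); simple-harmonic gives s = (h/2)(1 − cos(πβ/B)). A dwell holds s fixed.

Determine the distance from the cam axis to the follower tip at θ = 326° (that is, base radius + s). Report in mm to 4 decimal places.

seg 1 [0°–230.4°] cycloidal, h=12: full span → s += 12 → s = 12.0000
seg 2 [230.4°–291.7°] uniform, h=12: full span → s += 12 → s = 24.0000
seg 3 [291.7°–320.9°] dwell: s stays 24.0000
seg 4 [320.9°–360°] uniform, h=19: θ=326° here. β=5.1, B=39.1. 19·5.1/39.1 = 2.4783 → s = 26.4783
radial distance = base radius + s = 48 + 26.4783 = 74.4783

74.4783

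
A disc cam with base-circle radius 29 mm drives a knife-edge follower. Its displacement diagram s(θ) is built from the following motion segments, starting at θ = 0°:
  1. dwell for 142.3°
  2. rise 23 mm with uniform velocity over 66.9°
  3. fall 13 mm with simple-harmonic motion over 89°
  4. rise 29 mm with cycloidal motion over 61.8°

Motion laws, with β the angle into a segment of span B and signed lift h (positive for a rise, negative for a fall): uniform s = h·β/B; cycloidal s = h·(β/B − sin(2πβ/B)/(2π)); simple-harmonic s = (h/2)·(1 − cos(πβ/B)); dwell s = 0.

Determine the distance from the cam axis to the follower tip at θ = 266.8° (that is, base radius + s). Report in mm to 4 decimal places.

seg 1 [0°–142.3°] dwell: s stays 0.0000
seg 2 [142.3°–209.2°] uniform, h=23: full span → s += 23 → s = 23.0000
seg 3 [209.2°–298.2°] simple-harmonic, h=-13: θ=266.8° here. β=57.6, B=89. -13/2·(1 − cos(π·0.6472)) = -9.3997 → s = 13.6003
radial distance = base radius + s = 29 + 13.6003 = 42.6003

42.6003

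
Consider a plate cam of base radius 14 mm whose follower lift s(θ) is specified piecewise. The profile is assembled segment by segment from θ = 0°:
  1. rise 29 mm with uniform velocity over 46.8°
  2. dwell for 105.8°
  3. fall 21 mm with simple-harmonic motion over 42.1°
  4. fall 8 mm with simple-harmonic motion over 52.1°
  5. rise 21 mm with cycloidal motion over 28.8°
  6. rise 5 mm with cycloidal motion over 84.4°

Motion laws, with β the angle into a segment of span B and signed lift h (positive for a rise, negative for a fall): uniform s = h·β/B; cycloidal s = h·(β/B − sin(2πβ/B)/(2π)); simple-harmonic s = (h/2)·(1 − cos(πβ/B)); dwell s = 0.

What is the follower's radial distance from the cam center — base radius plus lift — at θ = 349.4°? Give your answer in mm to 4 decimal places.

seg 1 [0°–46.8°] uniform, h=29: full span → s += 29 → s = 29.0000
seg 2 [46.8°–152.6°] dwell: s stays 29.0000
seg 3 [152.6°–194.7°] simple-harmonic, h=-21: full span → s += -21 → s = 8.0000
seg 4 [194.7°–246.8°] simple-harmonic, h=-8: full span → s += -8 → s = 0.0000
seg 5 [246.8°–275.6°] cycloidal, h=21: full span → s += 21 → s = 21.0000
seg 6 [275.6°–360°] cycloidal, h=5: θ=349.4° here. β=73.8, B=84.4. 5·(0.8744 − sin(2π·0.8744)/(2π)) = 4.9368 → s = 25.9368
radial distance = base radius + s = 14 + 25.9368 = 39.9368

39.9368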